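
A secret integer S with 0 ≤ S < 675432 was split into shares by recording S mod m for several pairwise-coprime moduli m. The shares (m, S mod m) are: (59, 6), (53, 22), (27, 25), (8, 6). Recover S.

58534

From S ≡ 6 (mod 59) write S = 6 + 59t. Substituting into S ≡ 22 (mod 53) gives 59t ≡ 16 (mod 53), and since 6⁻¹ ≡ 9 (mod 53), t ≡ 38. Hence S ≡ 6 + 59·38 = 2248 (mod 3127).
From S ≡ 2248 (mod 3127) write S = 2248 + 3127t. Substituting into S ≡ 25 (mod 27) gives 3127t ≡ 18 (mod 27), and since 22⁻¹ ≡ 16 (mod 27), t ≡ 18. Hence S ≡ 2248 + 3127·18 = 58534 (mod 84429).
From S ≡ 58534 (mod 84429) write S = 58534 + 84429t. Substituting into S ≡ 6 (mod 8) gives 84429t ≡ 0 (mod 8), and since 5⁻¹ ≡ 5 (mod 8), t ≡ 0. Hence S ≡ 58534 + 84429·0 = 58534 (mod 675432).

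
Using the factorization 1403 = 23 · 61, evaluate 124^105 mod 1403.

233

Mod 23: 124 ≡ 9; by Fermat, exponent reduces to 105 mod 22 = 17; 9^17 ≡ 3 (mod 23).
Mod 61: 124 ≡ 2; by Fermat, exponent reduces to 105 mod 60 = 45; 2^45 ≡ 50 (mod 61).
Combine by CRT: x ≡ 3 (mod 23), x ≡ 50 (mod 61) ⇒ x ≡ 233 (mod 1403).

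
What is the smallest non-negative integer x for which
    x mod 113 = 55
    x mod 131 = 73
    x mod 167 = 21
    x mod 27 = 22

42706597

From x ≡ 55 (mod 113) write x = 55 + 113t. Substituting into x ≡ 73 (mod 131) gives 113t ≡ 18 (mod 131), and since 113⁻¹ ≡ 80 (mod 131), t ≡ 130. Hence x ≡ 55 + 113·130 = 14745 (mod 14803).
From x ≡ 14745 (mod 14803) write x = 14745 + 14803t. Substituting into x ≡ 21 (mod 167) gives 14803t ≡ 139 (mod 167), and since 107⁻¹ ≡ 64 (mod 167), t ≡ 45. Hence x ≡ 14745 + 14803·45 = 680880 (mod 2472101).
From x ≡ 680880 (mod 2472101) write x = 680880 + 2472101t. Substituting into x ≡ 22 (mod 27) gives 2472101t ≡ 1 (mod 27), and since 8⁻¹ ≡ 17 (mod 27), t ≡ 17. Hence x ≡ 680880 + 2472101·17 = 42706597 (mod 66746727).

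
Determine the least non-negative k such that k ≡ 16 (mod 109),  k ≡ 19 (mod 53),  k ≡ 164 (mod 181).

612487

The moduli are pairwise coprime; N = 109·53·181 = 1045637.
N/109 = 9593; 9593 ≡ 1 (mod 109), inverse 1.
N/53 = 19729; 19729 ≡ 13 (mod 53); 13·49 ≡ 1, so inverse 49.
N/181 = 5777; 5777 ≡ 166 (mod 181); 166·12 ≡ 1, so inverse 12.
k ≡ 16·9593·1 + 19·19729·49 + 164·5777·12 = 29890323.
29890323 mod 1045637 = 612487.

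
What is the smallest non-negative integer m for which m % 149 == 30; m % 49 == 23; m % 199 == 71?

From m ≡ 30 (mod 149) write m = 30 + 149t. Substituting into m ≡ 23 (mod 49) gives 149t ≡ 42 (mod 49), and since 2⁻¹ ≡ 25 (mod 49), t ≡ 21. Hence m ≡ 30 + 149·21 = 3159 (mod 7301).
From m ≡ 3159 (mod 7301) write m = 3159 + 7301t. Substituting into m ≡ 71 (mod 199) gives 7301t ≡ 96 (mod 199), and since 137⁻¹ ≡ 138 (mod 199), t ≡ 114. Hence m ≡ 3159 + 7301·114 = 835473 (mod 1452899).

835473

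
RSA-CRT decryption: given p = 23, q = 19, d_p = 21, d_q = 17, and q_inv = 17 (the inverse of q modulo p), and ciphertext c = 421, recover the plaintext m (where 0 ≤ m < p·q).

m₁ = c^(d_p) mod p: c ≡ 7 (mod 23), and 7^21 mod 23 = 10.
m₂ = c^(d_q) mod q: c ≡ 3 (mod 19), and 3^17 mod 19 = 13.
h = q_inv·(m₁ − m₂) mod p = 17·(10 − 13) mod 23 = 18.
m = m₂ + h·q = 13 + 18·19 = 355.

355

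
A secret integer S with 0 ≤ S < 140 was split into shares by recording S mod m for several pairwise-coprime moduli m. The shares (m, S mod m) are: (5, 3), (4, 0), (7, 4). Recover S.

From S ≡ 3 (mod 5) write S = 3 + 5t. Substituting into S ≡ 0 (mod 4) gives 5t ≡ 1 (mod 4), and since 1⁻¹ ≡ 1 (mod 4), t ≡ 1. Hence S ≡ 3 + 5·1 = 8 (mod 20).
From S ≡ 8 (mod 20) write S = 8 + 20t. Substituting into S ≡ 4 (mod 7) gives 20t ≡ 3 (mod 7), and since 6⁻¹ ≡ 6 (mod 7), t ≡ 4. Hence S ≡ 8 + 20·4 = 88 (mod 140).

88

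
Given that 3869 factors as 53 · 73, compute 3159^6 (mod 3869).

Mod 53: 3159 ≡ 32; 32^6 ≡ 37 (mod 53).
Mod 73: 3159 ≡ 20; 20^6 ≡ 24 (mod 73).
Combine by CRT: x ≡ 37 (mod 53), x ≡ 24 (mod 73) ⇒ x ≡ 3747 (mod 3869).

3747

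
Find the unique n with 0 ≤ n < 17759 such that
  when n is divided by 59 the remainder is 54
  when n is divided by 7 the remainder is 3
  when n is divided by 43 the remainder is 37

From n ≡ 54 (mod 59) write n = 54 + 59t. Substituting into n ≡ 3 (mod 7) gives 59t ≡ 5 (mod 7), and since 3⁻¹ ≡ 5 (mod 7), t ≡ 4. Hence n ≡ 54 + 59·4 = 290 (mod 413).
From n ≡ 290 (mod 413) write n = 290 + 413t. Substituting into n ≡ 37 (mod 43) gives 413t ≡ 5 (mod 43), and since 26⁻¹ ≡ 5 (mod 43), t ≡ 25. Hence n ≡ 290 + 413·25 = 10615 (mod 17759).

10615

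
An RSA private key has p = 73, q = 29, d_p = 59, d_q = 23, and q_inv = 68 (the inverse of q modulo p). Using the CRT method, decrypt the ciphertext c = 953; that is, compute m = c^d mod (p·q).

2046

m₁ = c^(d_p) mod p: c ≡ 4 (mod 73), and 4^59 mod 73 = 2.
m₂ = c^(d_q) mod q: c ≡ 25 (mod 29), and 25^23 mod 29 = 16.
h = q_inv·(m₁ − m₂) mod p = 68·(2 − 16) mod 73 = 70.
m = m₂ + h·q = 16 + 70·29 = 2046.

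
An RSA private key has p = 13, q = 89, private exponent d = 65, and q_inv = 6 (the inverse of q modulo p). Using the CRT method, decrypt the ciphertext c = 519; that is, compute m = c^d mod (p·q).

d_p = d mod (p−1) = 65 mod 12 = 5; d_q = d mod (q−1) = 65.
m₁ = c^(d_p) mod p: c ≡ 12 (mod 13), and 12^5 mod 13 = 12.
m₂ = c^(d_q) mod q: c ≡ 74 (mod 89), and 74^65 mod 89 = 63.
h = q_inv·(m₁ − m₂) mod p = 6·(12 − 63) mod 13 = 6.
m = m₂ + h·q = 63 + 6·89 = 597.

597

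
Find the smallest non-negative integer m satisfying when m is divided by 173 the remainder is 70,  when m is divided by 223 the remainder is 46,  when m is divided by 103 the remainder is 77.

1359677

From m ≡ 70 (mod 173) write m = 70 + 173t. Substituting into m ≡ 46 (mod 223) gives 173t ≡ 199 (mod 223), and since 173⁻¹ ≡ 165 (mod 223), t ≡ 54. Hence m ≡ 70 + 173·54 = 9412 (mod 38579).
From m ≡ 9412 (mod 38579) write m = 9412 + 38579t. Substituting into m ≡ 77 (mod 103) gives 38579t ≡ 38 (mod 103), and since 57⁻¹ ≡ 47 (mod 103), t ≡ 35. Hence m ≡ 9412 + 38579·35 = 1359677 (mod 3973637).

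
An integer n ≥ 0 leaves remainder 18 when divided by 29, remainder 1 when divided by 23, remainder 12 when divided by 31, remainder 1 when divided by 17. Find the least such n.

The moduli are pairwise coprime; M = 29·23·31·17 = 351509.
M/29 = 12121; 12121 ≡ 28 (mod 29); 28·28 ≡ 1, so inverse 28.
M/23 = 15283; 15283 ≡ 11 (mod 23); 11·21 ≡ 1, so inverse 21.
M/31 = 11339; 11339 ≡ 24 (mod 31); 24·22 ≡ 1, so inverse 22.
M/17 = 20677; 20677 ≡ 5 (mod 17); 5·7 ≡ 1, so inverse 7.
n ≡ 18·12121·28 + 1·15283·21 + 12·11339·22 + 1·20677·7 = 9568162.
9568162 mod 351509 = 77419.

77419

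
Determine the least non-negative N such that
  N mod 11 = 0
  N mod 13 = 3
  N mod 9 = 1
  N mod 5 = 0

The moduli are pairwise coprime; M = 11·13·9·5 = 6435.
M/11 = 585; 585 ≡ 2 (mod 11); 2·6 ≡ 1, so inverse 6.
M/13 = 495; 495 ≡ 1 (mod 13), inverse 1.
M/9 = 715; 715 ≡ 4 (mod 9); 4·7 ≡ 1, so inverse 7.
M/5 = 1287; 1287 ≡ 2 (mod 5); 2·3 ≡ 1, so inverse 3.
N ≡ 0·585·6 + 3·495·1 + 1·715·7 + 0·1287·3 = 6490.
6490 mod 6435 = 55.

55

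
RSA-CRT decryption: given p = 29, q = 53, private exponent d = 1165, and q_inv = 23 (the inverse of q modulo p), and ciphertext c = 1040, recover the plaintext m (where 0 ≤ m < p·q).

d_p = d mod (p−1) = 1165 mod 28 = 17; d_q = d mod (q−1) = 21.
m₁ = c^(d_p) mod p: c ≡ 25 (mod 29), and 25^17 mod 29 = 23.
m₂ = c^(d_q) mod q: c ≡ 33 (mod 53), and 33^21 mod 53 = 14.
h = q_inv·(m₁ − m₂) mod p = 23·(23 − 14) mod 29 = 4.
m = m₂ + h·q = 14 + 4·53 = 226.

226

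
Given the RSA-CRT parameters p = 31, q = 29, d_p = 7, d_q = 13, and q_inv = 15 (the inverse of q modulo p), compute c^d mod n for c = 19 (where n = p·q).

m₁ = c^(d_p) mod p: c ≡ 19 (mod 31), and 19^7 mod 31 = 7.
m₂ = c^(d_q) mod q: c ≡ 19 (mod 29), and 19^13 mod 29 = 3.
h = q_inv·(m₁ − m₂) mod p = 15·(7 − 3) mod 31 = 29.
m = m₂ + h·q = 3 + 29·29 = 844.

844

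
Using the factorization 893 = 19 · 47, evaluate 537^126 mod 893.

Mod 19: 537 ≡ 5; since 18 | 126, by Fermat 5^126 ≡ 1 (mod 19).
Mod 47: 537 ≡ 20; by Fermat, exponent reduces to 126 mod 46 = 34; 20^34 ≡ 17 (mod 47).
Combine by CRT: x ≡ 1 (mod 19), x ≡ 17 (mod 47) ⇒ x ≡ 628 (mod 893).

628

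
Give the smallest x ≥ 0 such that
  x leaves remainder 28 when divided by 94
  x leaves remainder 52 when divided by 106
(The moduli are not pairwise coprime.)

gcd(94, 106) = 2 and 2 | (52 − 28), so the pair is consistent; merging gives x ≡ 4822 (mod 4982), where 4982 = lcm(94, 106).
The solution is unique modulo lcm(94, 106) = 4982.

4822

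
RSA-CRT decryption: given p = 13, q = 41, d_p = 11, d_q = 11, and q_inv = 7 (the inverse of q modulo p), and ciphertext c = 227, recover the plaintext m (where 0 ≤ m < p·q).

89

m₁ = c^(d_p) mod p: c ≡ 6 (mod 13), and 6^11 mod 13 = 11.
m₂ = c^(d_q) mod q: c ≡ 22 (mod 41), and 22^11 mod 41 = 7.
h = q_inv·(m₁ − m₂) mod p = 7·(11 − 7) mod 13 = 2.
m = m₂ + h·q = 7 + 2·41 = 89.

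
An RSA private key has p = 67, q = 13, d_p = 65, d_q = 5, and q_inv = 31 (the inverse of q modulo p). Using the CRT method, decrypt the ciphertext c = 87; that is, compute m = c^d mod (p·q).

m₁ = c^(d_p) mod p: c ≡ 20 (mod 67), and 20^65 mod 67 = 57.
m₂ = c^(d_q) mod q: c ≡ 9 (mod 13), and 9^5 mod 13 = 3.
h = q_inv·(m₁ − m₂) mod p = 31·(57 − 3) mod 67 = 66.
m = m₂ + h·q = 3 + 66·13 = 861.

861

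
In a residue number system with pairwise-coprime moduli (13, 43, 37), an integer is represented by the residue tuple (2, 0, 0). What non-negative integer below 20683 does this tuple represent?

The moduli are pairwise coprime; N = 13·43·37 = 20683.
N/13 = 1591; 1591 ≡ 5 (mod 13); 5·8 ≡ 1, so inverse 8.
N/43 = 481; 481 ≡ 8 (mod 43); 8·27 ≡ 1, so inverse 27.
N/37 = 559; 559 ≡ 4 (mod 37); 4·28 ≡ 1, so inverse 28.
x ≡ 2·1591·8 + 0·481·27 + 0·559·28 = 25456.
25456 mod 20683 = 4773.

4773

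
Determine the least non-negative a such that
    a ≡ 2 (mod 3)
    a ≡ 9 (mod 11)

20

From a ≡ 2 (mod 3) write a = 2 + 3t. Substituting into a ≡ 9 (mod 11) gives 3t ≡ 7 (mod 11), and since 3⁻¹ ≡ 4 (mod 11), t ≡ 6. Hence a ≡ 2 + 3·6 = 20 (mod 33).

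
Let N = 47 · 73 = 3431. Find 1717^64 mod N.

4

Mod 47: 1717 ≡ 25; by Fermat, exponent reduces to 64 mod 46 = 18; 25^18 ≡ 4 (mod 47).
Mod 73: 1717 ≡ 38; 38^64 ≡ 4 (mod 73).
Combine by CRT: x ≡ 4 (mod 47), x ≡ 4 (mod 73) ⇒ x ≡ 4 (mod 3431).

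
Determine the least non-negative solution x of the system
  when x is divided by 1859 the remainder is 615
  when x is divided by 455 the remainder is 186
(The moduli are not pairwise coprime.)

45231

gcd(1859, 455) = 13 and 13 | (186 − 615), so the pair is consistent; merging gives x ≡ 45231 (mod 65065), where 65065 = lcm(1859, 455).
The solution is unique modulo lcm(1859, 455) = 65065.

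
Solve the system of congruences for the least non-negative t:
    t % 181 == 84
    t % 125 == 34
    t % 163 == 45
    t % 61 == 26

194724409

The moduli are pairwise coprime; N = 181·125·163·61 = 224960375.
N/181 = 1242875; 1242875 ≡ 129 (mod 181); 129·87 ≡ 1, so inverse 87.
N/125 = 1799683; 1799683 ≡ 58 (mod 125); 58·97 ≡ 1, so inverse 97.
N/163 = 1380125; 1380125 ≡ 4 (mod 163); 4·41 ≡ 1, so inverse 41.
N/61 = 3687875; 3687875 ≡ 59 (mod 61); 59·30 ≡ 1, so inverse 30.
t ≡ 84·1242875·87 + 34·1799683·97 + 45·1380125·41 + 26·3687875·30 = 20441158159.
20441158159 mod 224960375 = 194724409.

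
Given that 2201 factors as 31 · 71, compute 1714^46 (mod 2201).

Mod 31: 1714 ≡ 9; by Fermat, exponent reduces to 46 mod 30 = 16; 9^16 ≡ 9 (mod 31).
Mod 71: 1714 ≡ 10; 10^46 ≡ 16 (mod 71).
Combine by CRT: x ≡ 9 (mod 31), x ≡ 16 (mod 71) ⇒ x ≡ 939 (mod 2201).

939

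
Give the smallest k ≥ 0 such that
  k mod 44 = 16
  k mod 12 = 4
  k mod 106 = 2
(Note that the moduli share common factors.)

gcd(44, 12) = 4 and 4 | (4 − 16), so the pair is consistent; merging gives k ≡ 16 (mod 132), where 132 = lcm(44, 12).
gcd(132, 106) = 2 and 2 | (2 − 16), so the pair is consistent; merging gives k ≡ 3712 (mod 6996), where 6996 = lcm(132, 106).
The solution is unique modulo lcm(44, 12, 106) = 6996.

3712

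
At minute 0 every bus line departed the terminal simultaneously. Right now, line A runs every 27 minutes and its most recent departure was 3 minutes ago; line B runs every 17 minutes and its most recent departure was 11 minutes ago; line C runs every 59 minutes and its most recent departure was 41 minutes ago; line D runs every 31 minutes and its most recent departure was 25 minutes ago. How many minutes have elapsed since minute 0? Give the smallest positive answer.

94854

The moduli are pairwise coprime; N = 27·17·59·31 = 839511.
N/27 = 31093; 31093 ≡ 16 (mod 27); 16·22 ≡ 1, so inverse 22.
N/17 = 49383; 49383 ≡ 15 (mod 17); 15·8 ≡ 1, so inverse 8.
N/59 = 14229; 14229 ≡ 10 (mod 59); 10·6 ≡ 1, so inverse 6.
N/31 = 27081; 27081 ≡ 18 (mod 31); 18·19 ≡ 1, so inverse 19.
t ≡ 3·31093·22 + 11·49383·8 + 41·14229·6 + 25·27081·19 = 22761651.
22761651 mod 839511 = 94854.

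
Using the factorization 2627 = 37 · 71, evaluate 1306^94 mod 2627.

1284

Mod 37: 1306 ≡ 11; by Fermat, exponent reduces to 94 mod 36 = 22; 11^22 ≡ 26 (mod 37).
Mod 71: 1306 ≡ 28; by Fermat, exponent reduces to 94 mod 70 = 24; 28^24 ≡ 6 (mod 71).
Combine by CRT: x ≡ 26 (mod 37), x ≡ 6 (mod 71) ⇒ x ≡ 1284 (mod 2627).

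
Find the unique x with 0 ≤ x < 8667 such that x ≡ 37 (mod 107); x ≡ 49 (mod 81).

7420

From x ≡ 37 (mod 107) write x = 37 + 107t. Substituting into x ≡ 49 (mod 81) gives 107t ≡ 12 (mod 81), and since 26⁻¹ ≡ 53 (mod 81), t ≡ 69. Hence x ≡ 37 + 107·69 = 7420 (mod 8667).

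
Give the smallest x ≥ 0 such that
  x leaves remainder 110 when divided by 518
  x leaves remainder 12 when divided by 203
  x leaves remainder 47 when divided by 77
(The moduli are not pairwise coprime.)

gcd(518, 203) = 7 and 7 | (12 − 110), so the pair is consistent; merging gives x ≡ 5290 (mod 15022), where 15022 = lcm(518, 203).
gcd(15022, 77) = 7 and 7 | (47 − 5290), so the pair is consistent; merging gives x ≡ 155510 (mod 165242), where 165242 = lcm(15022, 77).
The solution is unique modulo lcm(518, 203, 77) = 165242.

155510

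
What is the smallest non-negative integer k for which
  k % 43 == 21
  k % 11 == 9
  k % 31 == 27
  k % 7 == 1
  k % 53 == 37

The moduli are pairwise coprime; N = 43·11·31·7·53 = 5439973.
N/43 = 126511; 126511 ≡ 5 (mod 43); 5·26 ≡ 1, so inverse 26.
N/11 = 494543; 494543 ≡ 5 (mod 11); 5·9 ≡ 1, so inverse 9.
N/31 = 175483; 175483 ≡ 23 (mod 31); 23·27 ≡ 1, so inverse 27.
N/7 = 777139; 777139 ≡ 6 (mod 7); 6·6 ≡ 1, so inverse 6.
N/53 = 102641; 102641 ≡ 33 (mod 53); 33·45 ≡ 1, so inverse 45.
k ≡ 21·126511·26 + 9·494543·9 + 27·175483·27 + 1·777139·6 + 37·102641·45 = 412620195.
412620195 mod 5439973 = 4622220.

4622220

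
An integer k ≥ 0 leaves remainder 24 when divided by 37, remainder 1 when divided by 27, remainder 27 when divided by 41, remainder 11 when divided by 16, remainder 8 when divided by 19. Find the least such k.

Combine the congruences pairwise.
From k ≡ 24 (mod 37) write k = 24 + 37t. Substituting into k ≡ 1 (mod 27) gives 37t ≡ 4 (mod 27), and since 10⁻¹ ≡ 19 (mod 27), t ≡ 22. Hence k ≡ 24 + 37·22 = 838 (mod 999).
From k ≡ 838 (mod 999) write k = 838 + 999t. Substituting into k ≡ 27 (mod 41) gives 999t ≡ 9 (mod 41), and since 15⁻¹ ≡ 11 (mod 41), t ≡ 17. Hence k ≡ 838 + 999·17 = 17821 (mod 40959).
From k ≡ 17821 (mod 40959) write k = 17821 + 40959t. Substituting into k ≡ 11 (mod 16) gives 40959t ≡ 14 (mod 16), and since 15⁻¹ ≡ 15 (mod 16), t ≡ 2. Hence k ≡ 17821 + 40959·2 = 99739 (mod 655344).
From k ≡ 99739 (mod 655344) write k = 99739 + 655344t. Substituting into k ≡ 8 (mod 19) gives 655344t ≡ 0 (mod 19), and since 15⁻¹ ≡ 14 (mod 19), t ≡ 0. Hence k ≡ 99739 + 655344·0 = 99739 (mod 12451536).

99739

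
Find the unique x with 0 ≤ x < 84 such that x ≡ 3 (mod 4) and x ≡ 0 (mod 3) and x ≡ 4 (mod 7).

The moduli are pairwise coprime; N = 4·3·7 = 84.
N/4 = 21; 21 ≡ 1 (mod 4), inverse 1.
N/3 = 28; 28 ≡ 1 (mod 3), inverse 1.
N/7 = 12; 12 ≡ 5 (mod 7); 5·3 ≡ 1, so inverse 3.
x ≡ 3·21·1 + 0·28·1 + 4·12·3 = 207.
207 mod 84 = 39.

39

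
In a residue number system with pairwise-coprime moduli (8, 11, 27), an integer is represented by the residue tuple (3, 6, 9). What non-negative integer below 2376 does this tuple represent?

The moduli are pairwise coprime; N = 8·11·27 = 2376.
N/8 = 297; 297 ≡ 1 (mod 8), inverse 1.
N/11 = 216; 216 ≡ 7 (mod 11); 7·8 ≡ 1, so inverse 8.
N/27 = 88; 88 ≡ 7 (mod 27); 7·4 ≡ 1, so inverse 4.
x ≡ 3·297·1 + 6·216·8 + 9·88·4 = 14427.
14427 mod 2376 = 171.

171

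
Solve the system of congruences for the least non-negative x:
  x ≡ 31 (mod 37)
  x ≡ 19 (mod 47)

From x ≡ 31 (mod 37) write x = 31 + 37t. Substituting into x ≡ 19 (mod 47) gives 37t ≡ 35 (mod 47), and since 37⁻¹ ≡ 14 (mod 47), t ≡ 20. Hence x ≡ 31 + 37·20 = 771 (mod 1739).

771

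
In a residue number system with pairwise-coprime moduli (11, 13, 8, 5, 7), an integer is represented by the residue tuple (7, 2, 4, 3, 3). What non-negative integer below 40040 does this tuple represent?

From x ≡ 7 (mod 11) write x = 7 + 11t. Substituting into x ≡ 2 (mod 13) gives 11t ≡ 8 (mod 13), and since 11⁻¹ ≡ 6 (mod 13), t ≡ 9. Hence x ≡ 7 + 11·9 = 106 (mod 143).
From x ≡ 106 (mod 143) write x = 106 + 143t. Substituting into x ≡ 4 (mod 8) gives 143t ≡ 2 (mod 8), and since 7⁻¹ ≡ 7 (mod 8), t ≡ 6. Hence x ≡ 106 + 143·6 = 964 (mod 1144).
From x ≡ 964 (mod 1144) write x = 964 + 1144t. Substituting into x ≡ 3 (mod 5) gives 1144t ≡ 4 (mod 5), and since 4⁻¹ ≡ 4 (mod 5), t ≡ 1. Hence x ≡ 964 + 1144·1 = 2108 (mod 5720).
From x ≡ 2108 (mod 5720) write x = 2108 + 5720t. Substituting into x ≡ 3 (mod 7) gives 5720t ≡ 2 (mod 7), and since 1⁻¹ ≡ 1 (mod 7), t ≡ 2. Hence x ≡ 2108 + 5720·2 = 13548 (mod 40040).

13548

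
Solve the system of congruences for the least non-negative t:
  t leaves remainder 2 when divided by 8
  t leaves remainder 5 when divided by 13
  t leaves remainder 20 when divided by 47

From t ≡ 2 (mod 8) write t = 2 + 8s. Substituting into t ≡ 5 (mod 13) gives 8s ≡ 3 (mod 13), and since 8⁻¹ ≡ 5 (mod 13), s ≡ 2. Hence t ≡ 2 + 8·2 = 18 (mod 104).
From t ≡ 18 (mod 104) write t = 18 + 104s. Substituting into t ≡ 20 (mod 47) gives 104s ≡ 2 (mod 47), and since 10⁻¹ ≡ 33 (mod 47), s ≡ 19. Hence t ≡ 18 + 104·19 = 1994 (mod 4888).

1994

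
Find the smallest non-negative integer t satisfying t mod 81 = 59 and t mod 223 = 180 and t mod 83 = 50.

723146

The moduli are pairwise coprime; N = 81·223·83 = 1499229.
N/81 = 18509; 18509 ≡ 41 (mod 81); 41·2 ≡ 1, so inverse 2.
N/223 = 6723; 6723 ≡ 33 (mod 223); 33·196 ≡ 1, so inverse 196.
N/83 = 18063; 18063 ≡ 52 (mod 83); 52·8 ≡ 1, so inverse 8.
t ≡ 59·18509·2 + 180·6723·196 + 50·18063·8 = 246596702.
246596702 mod 1499229 = 723146.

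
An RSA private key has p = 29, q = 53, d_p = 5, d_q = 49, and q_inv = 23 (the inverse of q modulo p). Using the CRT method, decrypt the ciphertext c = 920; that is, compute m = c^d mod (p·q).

147

m₁ = c^(d_p) mod p: c ≡ 21 (mod 29), and 21^5 mod 29 = 2.
m₂ = c^(d_q) mod q: c ≡ 19 (mod 53), and 19^49 mod 53 = 41.
h = q_inv·(m₁ − m₂) mod p = 23·(2 − 41) mod 29 = 2.
m = m₂ + h·q = 41 + 2·53 = 147.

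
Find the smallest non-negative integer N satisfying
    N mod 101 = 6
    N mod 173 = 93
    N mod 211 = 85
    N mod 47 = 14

From N ≡ 6 (mod 101) write N = 6 + 101t. Substituting into N ≡ 93 (mod 173) gives 101t ≡ 87 (mod 173), and since 101⁻¹ ≡ 12 (mod 173), t ≡ 6. Hence N ≡ 6 + 101·6 = 612 (mod 17473).
From N ≡ 612 (mod 17473) write N = 612 + 17473t. Substituting into N ≡ 85 (mod 211) gives 17473t ≡ 106 (mod 211), and since 171⁻¹ ≡ 58 (mod 211), t ≡ 29. Hence N ≡ 612 + 17473·29 = 507329 (mod 3686803).
From N ≡ 507329 (mod 3686803) write N = 507329 + 3686803t. Substituting into N ≡ 14 (mod 47) gives 3686803t ≡ 3 (mod 47), and since 29⁻¹ ≡ 13 (mod 47), t ≡ 39. Hence N ≡ 507329 + 3686803·39 = 144292646 (mod 173279741).

144292646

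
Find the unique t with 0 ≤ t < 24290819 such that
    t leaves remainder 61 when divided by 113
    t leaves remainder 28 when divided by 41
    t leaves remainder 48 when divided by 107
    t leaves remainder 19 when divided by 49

From t ≡ 61 (mod 113) write t = 61 + 113s. Substituting into t ≡ 28 (mod 41) gives 113s ≡ 8 (mod 41), and since 31⁻¹ ≡ 4 (mod 41), s ≡ 32. Hence t ≡ 61 + 113·32 = 3677 (mod 4633).
From t ≡ 3677 (mod 4633) write t = 3677 + 4633s. Substituting into t ≡ 48 (mod 107) gives 4633s ≡ 9 (mod 107), and since 32⁻¹ ≡ 97 (mod 107), s ≡ 17. Hence t ≡ 3677 + 4633·17 = 82438 (mod 495731).
From t ≡ 82438 (mod 495731) write t = 82438 + 495731s. Substituting into t ≡ 19 (mod 49) gives 495731s ≡ 48 (mod 49), and since 47⁻¹ ≡ 24 (mod 49), s ≡ 25. Hence t ≡ 82438 + 495731·25 = 12475713 (mod 24290819).

12475713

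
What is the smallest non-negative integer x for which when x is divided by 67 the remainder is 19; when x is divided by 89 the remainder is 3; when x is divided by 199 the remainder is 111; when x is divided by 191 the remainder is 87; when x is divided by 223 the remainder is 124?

Combine the congruences pairwise.
From x ≡ 19 (mod 67) write x = 19 + 67t. Substituting into x ≡ 3 (mod 89) gives 67t ≡ 73 (mod 89), and since 67⁻¹ ≡ 4 (mod 89), t ≡ 25. Hence x ≡ 19 + 67·25 = 1694 (mod 5963).
From x ≡ 1694 (mod 5963) write x = 1694 + 5963t. Substituting into x ≡ 111 (mod 199) gives 5963t ≡ 9 (mod 199), and since 192⁻¹ ≡ 142 (mod 199), t ≡ 84. Hence x ≡ 1694 + 5963·84 = 502586 (mod 1186637).
From x ≡ 502586 (mod 1186637) write x = 502586 + 1186637t. Substituting into x ≡ 87 (mod 191) gives 1186637t ≡ 22 (mod 191), and since 145⁻¹ ≡ 137 (mod 191), t ≡ 149. Hence x ≡ 502586 + 1186637·149 = 177311499 (mod 226647667).
From x ≡ 177311499 (mod 226647667) write x = 177311499 + 226647667t. Substituting into x ≡ 124 (mod 223) gives 226647667t ≡ 162 (mod 223), and since 56⁻¹ ≡ 4 (mod 223), t ≡ 202. Hence x ≡ 177311499 + 226647667·202 = 45960140233 (mod 50542429741).

45960140233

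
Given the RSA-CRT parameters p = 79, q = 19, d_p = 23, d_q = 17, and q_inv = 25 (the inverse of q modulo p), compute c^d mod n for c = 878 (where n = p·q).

m₁ = c^(d_p) mod p: c ≡ 9 (mod 79), and 9^23 mod 79 = 25.
m₂ = c^(d_q) mod q: c ≡ 4 (mod 19), and 4^17 mod 19 = 5.
h = q_inv·(m₁ − m₂) mod p = 25·(25 − 5) mod 79 = 26.
m = m₂ + h·q = 5 + 26·19 = 499.

499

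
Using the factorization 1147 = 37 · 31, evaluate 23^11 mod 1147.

Mod 37: 23 ≡ 23; 23^11 ≡ 29 (mod 37).
Mod 31: 23 ≡ 23; 23^11 ≡ 23 (mod 31).
Combine by CRT: x ≡ 29 (mod 37), x ≡ 23 (mod 31) ⇒ x ≡ 1139 (mod 1147).

1139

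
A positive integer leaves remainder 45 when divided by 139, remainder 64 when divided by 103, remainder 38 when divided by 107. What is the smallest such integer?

Combine the congruences pairwise.
From a ≡ 45 (mod 139) write a = 45 + 139t. Substituting into a ≡ 64 (mod 103) gives 139t ≡ 19 (mod 103), and since 36⁻¹ ≡ 83 (mod 103), t ≡ 32. Hence a ≡ 45 + 139·32 = 4493 (mod 14317).
From a ≡ 4493 (mod 14317) write a = 4493 + 14317t. Substituting into a ≡ 38 (mod 107) gives 14317t ≡ 39 (mod 107), and since 86⁻¹ ≡ 56 (mod 107), t ≡ 44. Hence a ≡ 4493 + 14317·44 = 634441 (mod 1531919).

634441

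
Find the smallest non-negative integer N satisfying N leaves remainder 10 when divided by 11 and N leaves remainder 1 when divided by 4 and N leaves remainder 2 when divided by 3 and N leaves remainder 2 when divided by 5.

The moduli are pairwise coprime; M = 11·4·3·5 = 660.
M/11 = 60; 60 ≡ 5 (mod 11); 5·9 ≡ 1, so inverse 9.
M/4 = 165; 165 ≡ 1 (mod 4), inverse 1.
M/3 = 220; 220 ≡ 1 (mod 3), inverse 1.
M/5 = 132; 132 ≡ 2 (mod 5); 2·3 ≡ 1, so inverse 3.
N ≡ 10·60·9 + 1·165·1 + 2·220·1 + 2·132·3 = 6797.
6797 mod 660 = 197.

197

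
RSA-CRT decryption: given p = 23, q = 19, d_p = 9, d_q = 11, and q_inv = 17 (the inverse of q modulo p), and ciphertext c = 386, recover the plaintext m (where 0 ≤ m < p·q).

150

m₁ = c^(d_p) mod p: c ≡ 18 (mod 23), and 18^9 mod 23 = 12.
m₂ = c^(d_q) mod q: c ≡ 6 (mod 19), and 6^11 mod 19 = 17.
h = q_inv·(m₁ − m₂) mod p = 17·(12 − 17) mod 23 = 7.
m = m₂ + h·q = 17 + 7·19 = 150.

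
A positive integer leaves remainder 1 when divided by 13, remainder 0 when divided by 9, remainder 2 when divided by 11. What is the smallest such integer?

The moduli are pairwise coprime; N = 13·9·11 = 1287.
N/13 = 99; 99 ≡ 8 (mod 13); 8·5 ≡ 1, so inverse 5.
N/9 = 143; 143 ≡ 8 (mod 9); 8·8 ≡ 1, so inverse 8.
N/11 = 117; 117 ≡ 7 (mod 11); 7·8 ≡ 1, so inverse 8.
k ≡ 1·99·5 + 0·143·8 + 2·117·8 = 2367.
2367 mod 1287 = 1080.

1080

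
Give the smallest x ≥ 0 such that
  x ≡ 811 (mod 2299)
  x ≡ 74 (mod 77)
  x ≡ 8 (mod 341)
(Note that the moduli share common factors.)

315774

Combine the congruences pairwise.
gcd(2299, 77) = 11 and 11 | (74 − 811), so the pair is consistent; merging gives x ≡ 10007 (mod 16093), where 16093 = lcm(2299, 77).
gcd(16093, 341) = 11 and 11 | (8 − 10007), so the pair is consistent; merging gives x ≡ 315774 (mod 498883), where 498883 = lcm(16093, 341).
The solution is unique modulo lcm(2299, 77, 341) = 498883.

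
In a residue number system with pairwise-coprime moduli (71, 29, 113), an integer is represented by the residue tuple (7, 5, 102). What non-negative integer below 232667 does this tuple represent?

149036

The moduli are pairwise coprime; N = 71·29·113 = 232667.
N/71 = 3277; 3277 ≡ 11 (mod 71); 11·13 ≡ 1, so inverse 13.
N/29 = 8023; 8023 ≡ 19 (mod 29); 19·26 ≡ 1, so inverse 26.
N/113 = 2059; 2059 ≡ 25 (mod 113); 25·104 ≡ 1, so inverse 104.
x ≡ 7·3277·13 + 5·8023·26 + 102·2059·104 = 23183069.
23183069 mod 232667 = 149036.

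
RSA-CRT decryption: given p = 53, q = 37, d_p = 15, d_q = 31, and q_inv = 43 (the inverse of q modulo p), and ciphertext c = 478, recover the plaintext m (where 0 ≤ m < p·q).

m₁ = c^(d_p) mod p: c ≡ 1 (mod 53), and 1^15 mod 53 = 1.
m₂ = c^(d_q) mod q: c ≡ 34 (mod 37), and 34^31 mod 37 = 7.
h = q_inv·(m₁ − m₂) mod p = 43·(1 − 7) mod 53 = 7.
m = m₂ + h·q = 7 + 7·37 = 266.

266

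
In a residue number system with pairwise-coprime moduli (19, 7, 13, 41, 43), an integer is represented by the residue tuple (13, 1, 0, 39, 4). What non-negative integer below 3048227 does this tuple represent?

826722

The moduli are pairwise coprime; N = 19·7·13·41·43 = 3048227.
N/19 = 160433; 160433 ≡ 16 (mod 19); 16·6 ≡ 1, so inverse 6.
N/7 = 435461; 435461 ≡ 5 (mod 7); 5·3 ≡ 1, so inverse 3.
N/13 = 234479; 234479 ≡ 11 (mod 13); 11·6 ≡ 1, so inverse 6.
N/41 = 74347; 74347 ≡ 14 (mod 41); 14·3 ≡ 1, so inverse 3.
N/43 = 70889; 70889 ≡ 25 (mod 43); 25·31 ≡ 1, so inverse 31.
x ≡ 13·160433·6 + 1·435461·3 + 0·234479·6 + 39·74347·3 + 4·70889·31 = 31308992.
31308992 mod 3048227 = 826722.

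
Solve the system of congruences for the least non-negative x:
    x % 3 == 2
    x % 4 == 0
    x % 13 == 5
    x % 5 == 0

200

From x ≡ 2 (mod 3) write x = 2 + 3t. Substituting into x ≡ 0 (mod 4) gives 3t ≡ 2 (mod 4), and since 3⁻¹ ≡ 3 (mod 4), t ≡ 2. Hence x ≡ 2 + 3·2 = 8 (mod 12).
From x ≡ 8 (mod 12) write x = 8 + 12t. Substituting into x ≡ 5 (mod 13) gives 12t ≡ 10 (mod 13), and since 12⁻¹ ≡ 12 (mod 13), t ≡ 3. Hence x ≡ 8 + 12·3 = 44 (mod 156).
From x ≡ 44 (mod 156) write x = 44 + 156t. Substituting into x ≡ 0 (mod 5) gives 156t ≡ 1 (mod 5), and since 1⁻¹ ≡ 1 (mod 5), t ≡ 1. Hence x ≡ 44 + 156·1 = 200 (mod 780).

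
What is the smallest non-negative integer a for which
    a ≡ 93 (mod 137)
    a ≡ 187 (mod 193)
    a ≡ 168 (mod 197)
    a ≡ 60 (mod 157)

From a ≡ 93 (mod 137) write a = 93 + 137t. Substituting into a ≡ 187 (mod 193) gives 137t ≡ 94 (mod 193), and since 137⁻¹ ≡ 31 (mod 193), t ≡ 19. Hence a ≡ 93 + 137·19 = 2696 (mod 26441).
From a ≡ 2696 (mod 26441) write a = 2696 + 26441t. Substituting into a ≡ 168 (mod 197) gives 26441t ≡ 33 (mod 197), and since 43⁻¹ ≡ 55 (mod 197), t ≡ 42. Hence a ≡ 2696 + 26441·42 = 1113218 (mod 5208877).
From a ≡ 1113218 (mod 5208877) write a = 1113218 + 5208877t. Substituting into a ≡ 60 (mod 157) gives 5208877t ≡ 129 (mod 157), and since 88⁻¹ ≡ 91 (mod 157), t ≡ 121. Hence a ≡ 1113218 + 5208877·121 = 631387335 (mod 817793689).

631387335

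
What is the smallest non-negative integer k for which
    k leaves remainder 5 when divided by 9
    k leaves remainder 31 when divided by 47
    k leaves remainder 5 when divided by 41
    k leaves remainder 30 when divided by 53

The moduli are pairwise coprime; N = 9·47·41·53 = 919179.
N/9 = 102131; 102131 ≡ 8 (mod 9); 8·8 ≡ 1, so inverse 8.
N/47 = 19557; 19557 ≡ 5 (mod 47); 5·19 ≡ 1, so inverse 19.
N/41 = 22419; 22419 ≡ 33 (mod 41); 33·5 ≡ 1, so inverse 5.
N/53 = 17343; 17343 ≡ 12 (mod 53); 12·31 ≡ 1, so inverse 31.
k ≡ 5·102131·8 + 31·19557·19 + 5·22419·5 + 30·17343·31 = 32293778.
32293778 mod 919179 = 122513.

122513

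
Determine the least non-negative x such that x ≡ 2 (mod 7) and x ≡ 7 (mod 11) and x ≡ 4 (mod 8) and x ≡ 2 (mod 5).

1052

From x ≡ 2 (mod 7) write x = 2 + 7t. Substituting into x ≡ 7 (mod 11) gives 7t ≡ 5 (mod 11), and since 7⁻¹ ≡ 8 (mod 11), t ≡ 7. Hence x ≡ 2 + 7·7 = 51 (mod 77).
From x ≡ 51 (mod 77) write x = 51 + 77t. Substituting into x ≡ 4 (mod 8) gives 77t ≡ 1 (mod 8), and since 5⁻¹ ≡ 5 (mod 8), t ≡ 5. Hence x ≡ 51 + 77·5 = 436 (mod 616).
From x ≡ 436 (mod 616) write x = 436 + 616t. Substituting into x ≡ 2 (mod 5) gives 616t ≡ 1 (mod 5), and since 1⁻¹ ≡ 1 (mod 5), t ≡ 1. Hence x ≡ 436 + 616·1 = 1052 (mod 3080).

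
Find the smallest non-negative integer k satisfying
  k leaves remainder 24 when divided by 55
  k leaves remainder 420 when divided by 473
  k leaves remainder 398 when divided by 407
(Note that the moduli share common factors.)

gcd(55, 473) = 11 and 11 | (420 − 24), so the pair is consistent; merging gives k ≡ 1839 (mod 2365), where 2365 = lcm(55, 473).
gcd(2365, 407) = 11 and 11 | (398 − 1839), so the pair is consistent; merging gives k ≡ 58599 (mod 87505), where 87505 = lcm(2365, 407).
The solution is unique modulo lcm(55, 473, 407) = 87505.

58599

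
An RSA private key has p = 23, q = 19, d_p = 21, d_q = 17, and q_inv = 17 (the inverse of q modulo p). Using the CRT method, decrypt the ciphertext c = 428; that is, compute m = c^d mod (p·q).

97

m₁ = c^(d_p) mod p: c ≡ 14 (mod 23), and 14^21 mod 23 = 5.
m₂ = c^(d_q) mod q: c ≡ 10 (mod 19), and 10^17 mod 19 = 2.
h = q_inv·(m₁ − m₂) mod p = 17·(5 − 2) mod 23 = 5.
m = m₂ + h·q = 2 + 5·19 = 97.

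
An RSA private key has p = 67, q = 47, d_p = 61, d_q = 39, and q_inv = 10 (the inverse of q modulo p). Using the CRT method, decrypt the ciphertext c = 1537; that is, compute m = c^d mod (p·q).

1079

m₁ = c^(d_p) mod p: c ≡ 63 (mod 67), and 63^61 mod 67 = 7.
m₂ = c^(d_q) mod q: c ≡ 33 (mod 47), and 33^39 mod 47 = 45.
h = q_inv·(m₁ − m₂) mod p = 10·(7 − 45) mod 67 = 22.
m = m₂ + h·q = 45 + 22·47 = 1079.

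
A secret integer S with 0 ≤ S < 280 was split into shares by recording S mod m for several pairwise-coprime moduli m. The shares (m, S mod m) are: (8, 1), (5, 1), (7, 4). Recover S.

81

From S ≡ 1 (mod 8) write S = 1 + 8t. Substituting into S ≡ 1 (mod 5) gives 8t ≡ 0 (mod 5), and since 3⁻¹ ≡ 2 (mod 5), t ≡ 0. Hence S ≡ 1 + 8·0 = 1 (mod 40).
From S ≡ 1 (mod 40) write S = 1 + 40t. Substituting into S ≡ 4 (mod 7) gives 40t ≡ 3 (mod 7), and since 5⁻¹ ≡ 3 (mod 7), t ≡ 2. Hence S ≡ 1 + 40·2 = 81 (mod 280).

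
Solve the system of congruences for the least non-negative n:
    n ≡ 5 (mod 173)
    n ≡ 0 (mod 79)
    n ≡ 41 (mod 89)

195841

The moduli are pairwise coprime; M = 173·79·89 = 1216363.
M/173 = 7031; 7031 ≡ 111 (mod 173); 111·53 ≡ 1, so inverse 53.
M/79 = 15397; 15397 ≡ 71 (mod 79); 71·69 ≡ 1, so inverse 69.
M/89 = 13667; 13667 ≡ 50 (mod 89); 50·73 ≡ 1, so inverse 73.
n ≡ 5·7031·53 + 0·15397·69 + 41·13667·73 = 42768546.
42768546 mod 1216363 = 195841.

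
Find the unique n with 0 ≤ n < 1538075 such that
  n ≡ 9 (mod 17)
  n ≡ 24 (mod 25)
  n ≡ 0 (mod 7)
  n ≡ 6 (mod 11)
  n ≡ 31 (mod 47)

From n ≡ 9 (mod 17) write n = 9 + 17t. Substituting into n ≡ 24 (mod 25) gives 17t ≡ 15 (mod 25), and since 17⁻¹ ≡ 3 (mod 25), t ≡ 20. Hence n ≡ 9 + 17·20 = 349 (mod 425).
From n ≡ 349 (mod 425) write n = 349 + 425t. Substituting into n ≡ 0 (mod 7) gives 425t ≡ 1 (mod 7), and since 5⁻¹ ≡ 3 (mod 7), t ≡ 3. Hence n ≡ 349 + 425·3 = 1624 (mod 2975).
From n ≡ 1624 (mod 2975) write n = 1624 + 2975t. Substituting into n ≡ 6 (mod 11) gives 2975t ≡ 10 (mod 11), and since 5⁻¹ ≡ 9 (mod 11), t ≡ 2. Hence n ≡ 1624 + 2975·2 = 7574 (mod 32725).
From n ≡ 7574 (mod 32725) write n = 7574 + 32725t. Substituting into n ≡ 31 (mod 47) gives 32725t ≡ 24 (mod 47), and since 13⁻¹ ≡ 29 (mod 47), t ≡ 38. Hence n ≡ 7574 + 32725·38 = 1251124 (mod 1538075).

1251124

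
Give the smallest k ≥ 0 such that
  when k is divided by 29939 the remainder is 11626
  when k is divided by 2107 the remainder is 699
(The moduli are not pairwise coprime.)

gcd(29939, 2107) = 49 and 49 | (699 − 11626), so the pair is consistent; merging gives k ≡ 700223 (mod 1287377), where 1287377 = lcm(29939, 2107).
The solution is unique modulo lcm(29939, 2107) = 1287377.

700223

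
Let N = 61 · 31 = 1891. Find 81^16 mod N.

Mod 61: 81 ≡ 20; 20^16 ≡ 20 (mod 61).
Mod 31: 81 ≡ 19; 19^16 ≡ 19 (mod 31).
Combine by CRT: x ≡ 20 (mod 61), x ≡ 19 (mod 31) ⇒ x ≡ 81 (mod 1891).

81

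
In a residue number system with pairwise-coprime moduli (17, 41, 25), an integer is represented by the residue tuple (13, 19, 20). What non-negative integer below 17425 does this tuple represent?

14820

Combine the congruences pairwise.
From x ≡ 13 (mod 17) write x = 13 + 17t. Substituting into x ≡ 19 (mod 41) gives 17t ≡ 6 (mod 41), and since 17⁻¹ ≡ 29 (mod 41), t ≡ 10. Hence x ≡ 13 + 17·10 = 183 (mod 697).
From x ≡ 183 (mod 697) write x = 183 + 697t. Substituting into x ≡ 20 (mod 25) gives 697t ≡ 12 (mod 25), and since 22⁻¹ ≡ 8 (mod 25), t ≡ 21. Hence x ≡ 183 + 697·21 = 14820 (mod 17425).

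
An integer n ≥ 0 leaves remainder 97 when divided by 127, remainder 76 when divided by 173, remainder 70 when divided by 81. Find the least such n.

The moduli are pairwise coprime; M = 127·173·81 = 1779651.
M/127 = 14013; 14013 ≡ 43 (mod 127); 43·65 ≡ 1, so inverse 65.
M/173 = 10287; 10287 ≡ 80 (mod 173); 80·93 ≡ 1, so inverse 93.
M/81 = 21971; 21971 ≡ 20 (mod 81); 20·77 ≡ 1, so inverse 77.
n ≡ 97·14013·65 + 76·10287·93 + 70·21971·77 = 279484171.
279484171 mod 1779651 = 78964.

78964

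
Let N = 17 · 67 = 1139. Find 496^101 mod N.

Mod 17: 496 ≡ 3; by Fermat, exponent reduces to 101 mod 16 = 5; 3^5 ≡ 5 (mod 17).
Mod 67: 496 ≡ 27; by Fermat, exponent reduces to 101 mod 66 = 35; 27^35 ≡ 8 (mod 67).
Combine by CRT: x ≡ 5 (mod 17), x ≡ 8 (mod 67) ⇒ x ≡ 209 (mod 1139).

209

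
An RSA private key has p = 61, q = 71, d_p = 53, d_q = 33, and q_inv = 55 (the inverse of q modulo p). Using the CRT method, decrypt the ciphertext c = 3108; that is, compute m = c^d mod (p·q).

m₁ = c^(d_p) mod p: c ≡ 58 (mod 61), and 58^53 mod 61 = 34.
m₂ = c^(d_q) mod q: c ≡ 55 (mod 71), and 55^33 mod 71 = 33.
h = q_inv·(m₁ − m₂) mod p = 55·(34 − 33) mod 61 = 55.
m = m₂ + h·q = 33 + 55·71 = 3938.

3938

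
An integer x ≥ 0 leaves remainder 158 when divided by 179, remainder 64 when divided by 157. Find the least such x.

1948

From x ≡ 158 (mod 179) write x = 158 + 179t. Substituting into x ≡ 64 (mod 157) gives 179t ≡ 63 (mod 157), and since 22⁻¹ ≡ 50 (mod 157), t ≡ 10. Hence x ≡ 158 + 179·10 = 1948 (mod 28103).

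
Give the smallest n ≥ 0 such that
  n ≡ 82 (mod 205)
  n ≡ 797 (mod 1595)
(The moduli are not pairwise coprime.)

40672

Combine the congruences pairwise.
gcd(205, 1595) = 5 and 5 | (797 − 82), so the pair is consistent; merging gives n ≡ 40672 (mod 65395), where 65395 = lcm(205, 1595).
The solution is unique modulo lcm(205, 1595) = 65395.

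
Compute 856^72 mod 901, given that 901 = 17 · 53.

203

Mod 17: 856 ≡ 6; by Fermat, exponent reduces to 72 mod 16 = 8; 6^8 ≡ 16 (mod 17).
Mod 53: 856 ≡ 8; by Fermat, exponent reduces to 72 mod 52 = 20; 8^20 ≡ 44 (mod 53).
Combine by CRT: x ≡ 16 (mod 17), x ≡ 44 (mod 53) ⇒ x ≡ 203 (mod 901).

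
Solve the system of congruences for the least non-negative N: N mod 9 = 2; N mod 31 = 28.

245

From N ≡ 2 (mod 9) write N = 2 + 9t. Substituting into N ≡ 28 (mod 31) gives 9t ≡ 26 (mod 31), and since 9⁻¹ ≡ 7 (mod 31), t ≡ 27. Hence N ≡ 2 + 9·27 = 245 (mod 279).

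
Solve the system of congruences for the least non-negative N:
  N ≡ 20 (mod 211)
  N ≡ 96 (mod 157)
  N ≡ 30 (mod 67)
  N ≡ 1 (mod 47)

The moduli are pairwise coprime; M = 211·157·67·47 = 104316923.
M/211 = 494393; 494393 ≡ 20 (mod 211); 20·95 ≡ 1, so inverse 95.
M/157 = 664439; 664439 ≡ 15 (mod 157); 15·21 ≡ 1, so inverse 21.
M/67 = 1556969; 1556969 ≡ 23 (mod 67); 23·35 ≡ 1, so inverse 35.
M/47 = 2219509; 2219509 ≡ 28 (mod 47); 28·42 ≡ 1, so inverse 42.
N ≡ 20·494393·95 + 96·664439·21 + 30·1556969·35 + 1·2219509·42 = 4006892552.
4006892552 mod 104316923 = 42849478.

42849478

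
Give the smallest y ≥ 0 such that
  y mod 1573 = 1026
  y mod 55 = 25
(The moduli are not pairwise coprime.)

gcd(1573, 55) = 11 and 11 | (25 − 1026), so the pair is consistent; merging gives y ≡ 5745 (mod 7865), where 7865 = lcm(1573, 55).
The solution is unique modulo lcm(1573, 55) = 7865.

5745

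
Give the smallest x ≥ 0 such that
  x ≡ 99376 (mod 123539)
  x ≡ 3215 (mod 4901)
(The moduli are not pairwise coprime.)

3311390

Combine the congruences pairwise.
gcd(123539, 4901) = 169 and 169 | (3215 − 99376), so the pair is consistent; merging gives x ≡ 3311390 (mod 3582631), where 3582631 = lcm(123539, 4901).
The solution is unique modulo lcm(123539, 4901) = 3582631.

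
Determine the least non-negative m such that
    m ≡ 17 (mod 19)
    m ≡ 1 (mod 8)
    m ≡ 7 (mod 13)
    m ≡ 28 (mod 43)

Combine the congruences pairwise.
From m ≡ 17 (mod 19) write m = 17 + 19t. Substituting into m ≡ 1 (mod 8) gives 19t ≡ 0 (mod 8), and since 3⁻¹ ≡ 3 (mod 8), t ≡ 0. Hence m ≡ 17 + 19·0 = 17 (mod 152).
From m ≡ 17 (mod 152) write m = 17 + 152t. Substituting into m ≡ 7 (mod 13) gives 152t ≡ 3 (mod 13), and since 9⁻¹ ≡ 3 (mod 13), t ≡ 9. Hence m ≡ 17 + 152·9 = 1385 (mod 1976).
From m ≡ 1385 (mod 1976) write m = 1385 + 1976t. Substituting into m ≡ 28 (mod 43) gives 1976t ≡ 19 (mod 43), and since 41⁻¹ ≡ 21 (mod 43), t ≡ 12. Hence m ≡ 1385 + 1976·12 = 25097 (mod 84968).

25097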